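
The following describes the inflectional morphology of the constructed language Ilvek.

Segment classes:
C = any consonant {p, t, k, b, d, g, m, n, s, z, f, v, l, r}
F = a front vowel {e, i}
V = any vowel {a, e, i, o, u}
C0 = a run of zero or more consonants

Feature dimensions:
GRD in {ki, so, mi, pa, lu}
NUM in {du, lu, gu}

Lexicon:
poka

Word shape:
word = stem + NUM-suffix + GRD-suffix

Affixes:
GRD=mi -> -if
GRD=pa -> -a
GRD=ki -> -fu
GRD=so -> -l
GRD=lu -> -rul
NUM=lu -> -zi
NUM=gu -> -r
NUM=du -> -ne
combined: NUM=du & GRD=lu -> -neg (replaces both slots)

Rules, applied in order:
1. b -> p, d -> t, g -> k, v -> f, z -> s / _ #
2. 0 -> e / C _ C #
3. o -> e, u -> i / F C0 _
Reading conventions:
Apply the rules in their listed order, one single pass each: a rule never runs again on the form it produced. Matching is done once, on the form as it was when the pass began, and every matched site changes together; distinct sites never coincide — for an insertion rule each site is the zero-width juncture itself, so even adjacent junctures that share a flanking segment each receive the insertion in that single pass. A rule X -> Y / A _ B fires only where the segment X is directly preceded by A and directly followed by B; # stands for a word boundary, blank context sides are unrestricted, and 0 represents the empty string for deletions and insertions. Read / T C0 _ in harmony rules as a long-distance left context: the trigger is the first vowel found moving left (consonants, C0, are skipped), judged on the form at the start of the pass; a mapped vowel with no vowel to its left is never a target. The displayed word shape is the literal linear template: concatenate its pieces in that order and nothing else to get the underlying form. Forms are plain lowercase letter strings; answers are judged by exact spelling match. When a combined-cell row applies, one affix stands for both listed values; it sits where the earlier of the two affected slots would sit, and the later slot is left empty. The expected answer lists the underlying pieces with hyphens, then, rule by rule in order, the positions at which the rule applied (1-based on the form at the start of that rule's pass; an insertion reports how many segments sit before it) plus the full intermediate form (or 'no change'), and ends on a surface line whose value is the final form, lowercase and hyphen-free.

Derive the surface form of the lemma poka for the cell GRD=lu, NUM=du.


underlying: poka-neg
1. b -> p, d -> t, g -> k, v -> f, z -> s / _ #: fires at position(s) 7: pokanek
2. 0 -> e / C _ C #: no change
3. o -> e, u -> i / F C0 _: no change
surface: pokanek


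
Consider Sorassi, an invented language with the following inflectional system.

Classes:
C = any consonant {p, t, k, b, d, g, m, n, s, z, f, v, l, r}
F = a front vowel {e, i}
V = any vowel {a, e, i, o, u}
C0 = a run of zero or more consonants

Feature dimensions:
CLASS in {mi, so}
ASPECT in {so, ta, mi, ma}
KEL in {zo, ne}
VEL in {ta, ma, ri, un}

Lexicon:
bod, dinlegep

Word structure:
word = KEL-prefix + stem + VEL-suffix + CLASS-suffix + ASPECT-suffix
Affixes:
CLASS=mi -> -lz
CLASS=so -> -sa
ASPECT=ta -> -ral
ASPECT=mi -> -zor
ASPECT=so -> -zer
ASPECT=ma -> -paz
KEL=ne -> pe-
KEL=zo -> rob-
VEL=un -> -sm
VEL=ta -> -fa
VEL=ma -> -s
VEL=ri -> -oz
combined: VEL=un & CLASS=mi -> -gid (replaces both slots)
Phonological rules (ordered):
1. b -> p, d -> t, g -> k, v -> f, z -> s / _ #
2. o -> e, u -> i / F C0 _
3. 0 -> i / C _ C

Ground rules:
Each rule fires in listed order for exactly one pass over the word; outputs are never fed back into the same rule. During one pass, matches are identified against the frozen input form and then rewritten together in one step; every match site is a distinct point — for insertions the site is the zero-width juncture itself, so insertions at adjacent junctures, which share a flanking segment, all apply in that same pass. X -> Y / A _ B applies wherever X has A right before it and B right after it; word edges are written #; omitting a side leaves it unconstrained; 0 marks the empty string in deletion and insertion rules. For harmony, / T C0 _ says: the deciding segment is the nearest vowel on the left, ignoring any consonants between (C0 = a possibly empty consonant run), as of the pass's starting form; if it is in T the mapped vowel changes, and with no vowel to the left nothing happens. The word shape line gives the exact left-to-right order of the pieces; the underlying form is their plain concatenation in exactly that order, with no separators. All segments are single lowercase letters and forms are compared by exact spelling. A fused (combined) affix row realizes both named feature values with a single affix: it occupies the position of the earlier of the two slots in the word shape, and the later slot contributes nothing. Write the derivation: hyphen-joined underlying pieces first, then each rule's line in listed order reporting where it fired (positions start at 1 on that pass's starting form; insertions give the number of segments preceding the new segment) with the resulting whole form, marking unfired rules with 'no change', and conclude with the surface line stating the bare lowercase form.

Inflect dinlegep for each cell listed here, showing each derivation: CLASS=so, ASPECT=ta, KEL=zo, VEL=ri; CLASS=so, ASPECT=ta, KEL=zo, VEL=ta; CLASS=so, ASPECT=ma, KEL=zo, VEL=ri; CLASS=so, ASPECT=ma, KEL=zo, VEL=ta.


cell CLASS=so, ASPECT=ta, KEL=zo, VEL=ri:
underlying: rob-dinlegep-oz-sa-ral
1. b -> p, d -> t, g -> k, v -> f, z -> s / _ #: no change
2. o -> e, u -> i / F C0 _: fires at position(s) 12: robdinlegepezsaral
3. 0 -> i / C _ C: inserts after position(s) 3, 6, 13: robidinilegepezisaral
surface: robidinilegepezisaral

cell CLASS=so, ASPECT=ta, KEL=zo, VEL=ta:
underlying: rob-dinlegep-fa-sa-ral
1. b -> p, d -> t, g -> k, v -> f, z -> s / _ #: no change
2. o -> e, u -> i / F C0 _: no change
3. 0 -> i / C _ C: inserts after position(s) 3, 6, 11: robidinilegepifasaral
surface: robidinilegepifasaral

cell CLASS=so, ASPECT=ma, KEL=zo, VEL=ri:
underlying: rob-dinlegep-oz-sa-paz
1. b -> p, d -> t, g -> k, v -> f, z -> s / _ #: fires at position(s) 18: robdinlegepozsapas
2. o -> e, u -> i / F C0 _: fires at position(s) 12: robdinlegepezsapas
3. 0 -> i / C _ C: inserts after position(s) 3, 6, 13: robidinilegepezisapas
surface: robidinilegepezisapas

cell CLASS=so, ASPECT=ma, KEL=zo, VEL=ta:
underlying: rob-dinlegep-fa-sa-paz
1. b -> p, d -> t, g -> k, v -> f, z -> s / _ #: fires at position(s) 18: robdinlegepfasapas
2. o -> e, u -> i / F C0 _: no change
3. 0 -> i / C _ C: inserts after position(s) 3, 6, 11: robidinilegepifasapas
surface: robidinilegepifasapas


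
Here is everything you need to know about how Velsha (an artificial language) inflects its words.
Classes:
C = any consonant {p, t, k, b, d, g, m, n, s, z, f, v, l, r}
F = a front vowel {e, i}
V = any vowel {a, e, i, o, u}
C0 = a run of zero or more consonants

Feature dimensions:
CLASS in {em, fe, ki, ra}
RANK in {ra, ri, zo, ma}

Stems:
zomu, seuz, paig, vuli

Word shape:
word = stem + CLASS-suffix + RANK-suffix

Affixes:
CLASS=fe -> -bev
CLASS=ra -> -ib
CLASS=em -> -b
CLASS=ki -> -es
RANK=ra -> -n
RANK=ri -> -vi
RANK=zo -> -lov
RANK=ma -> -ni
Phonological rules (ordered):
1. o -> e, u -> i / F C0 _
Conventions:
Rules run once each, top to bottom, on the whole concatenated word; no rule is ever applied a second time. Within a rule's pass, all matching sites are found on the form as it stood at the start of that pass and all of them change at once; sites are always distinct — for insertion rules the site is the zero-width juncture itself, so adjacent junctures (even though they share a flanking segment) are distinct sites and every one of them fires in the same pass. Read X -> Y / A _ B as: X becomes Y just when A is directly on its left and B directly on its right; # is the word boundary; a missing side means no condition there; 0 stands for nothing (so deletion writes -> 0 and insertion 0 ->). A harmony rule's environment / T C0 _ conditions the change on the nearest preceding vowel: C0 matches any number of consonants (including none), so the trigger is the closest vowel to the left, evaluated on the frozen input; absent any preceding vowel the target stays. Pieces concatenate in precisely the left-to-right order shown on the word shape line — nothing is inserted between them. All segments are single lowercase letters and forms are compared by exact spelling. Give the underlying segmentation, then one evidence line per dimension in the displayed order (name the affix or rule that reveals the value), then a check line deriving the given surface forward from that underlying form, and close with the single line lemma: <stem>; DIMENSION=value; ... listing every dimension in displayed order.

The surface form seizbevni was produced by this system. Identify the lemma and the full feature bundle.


underlying: seuz-bev-ni
CLASS=fe - signalled by the affix -bev
RANK=ma - signalled by the affix -ni
check: seuzbevni -> seizbevni
lemma: seuz; CLASS=fe; RANK=ma


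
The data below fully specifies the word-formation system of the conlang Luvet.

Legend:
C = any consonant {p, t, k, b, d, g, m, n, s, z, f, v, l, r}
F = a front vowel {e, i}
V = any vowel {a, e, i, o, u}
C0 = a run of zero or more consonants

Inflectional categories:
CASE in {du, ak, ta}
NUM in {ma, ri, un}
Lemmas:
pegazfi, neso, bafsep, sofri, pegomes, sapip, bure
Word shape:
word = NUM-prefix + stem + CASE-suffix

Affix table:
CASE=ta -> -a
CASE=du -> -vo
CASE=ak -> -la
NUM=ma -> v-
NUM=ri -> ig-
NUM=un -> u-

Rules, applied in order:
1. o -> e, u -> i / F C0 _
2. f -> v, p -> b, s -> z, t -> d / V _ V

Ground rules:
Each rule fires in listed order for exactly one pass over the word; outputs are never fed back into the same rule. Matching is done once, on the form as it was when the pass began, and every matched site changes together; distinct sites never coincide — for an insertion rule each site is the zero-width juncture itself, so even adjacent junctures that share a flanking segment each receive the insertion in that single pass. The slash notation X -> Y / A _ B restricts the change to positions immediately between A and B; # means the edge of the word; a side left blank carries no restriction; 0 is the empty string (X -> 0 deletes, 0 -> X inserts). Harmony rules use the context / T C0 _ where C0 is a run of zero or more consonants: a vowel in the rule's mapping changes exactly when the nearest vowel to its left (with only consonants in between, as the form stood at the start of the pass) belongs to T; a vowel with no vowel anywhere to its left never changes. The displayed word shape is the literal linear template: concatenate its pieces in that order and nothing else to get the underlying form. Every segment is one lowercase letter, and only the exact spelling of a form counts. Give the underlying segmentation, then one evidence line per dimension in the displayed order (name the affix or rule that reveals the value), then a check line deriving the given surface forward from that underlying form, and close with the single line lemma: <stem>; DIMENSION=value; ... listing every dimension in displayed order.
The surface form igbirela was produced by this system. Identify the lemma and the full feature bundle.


underlying: ig-bure-la
CASE=ak - signalled by the affix -la
NUM=ri - signalled by the affix ig-
check: igburela -> igbirela -> igbirela
lemma: bure; CASE=ak; NUM=ri


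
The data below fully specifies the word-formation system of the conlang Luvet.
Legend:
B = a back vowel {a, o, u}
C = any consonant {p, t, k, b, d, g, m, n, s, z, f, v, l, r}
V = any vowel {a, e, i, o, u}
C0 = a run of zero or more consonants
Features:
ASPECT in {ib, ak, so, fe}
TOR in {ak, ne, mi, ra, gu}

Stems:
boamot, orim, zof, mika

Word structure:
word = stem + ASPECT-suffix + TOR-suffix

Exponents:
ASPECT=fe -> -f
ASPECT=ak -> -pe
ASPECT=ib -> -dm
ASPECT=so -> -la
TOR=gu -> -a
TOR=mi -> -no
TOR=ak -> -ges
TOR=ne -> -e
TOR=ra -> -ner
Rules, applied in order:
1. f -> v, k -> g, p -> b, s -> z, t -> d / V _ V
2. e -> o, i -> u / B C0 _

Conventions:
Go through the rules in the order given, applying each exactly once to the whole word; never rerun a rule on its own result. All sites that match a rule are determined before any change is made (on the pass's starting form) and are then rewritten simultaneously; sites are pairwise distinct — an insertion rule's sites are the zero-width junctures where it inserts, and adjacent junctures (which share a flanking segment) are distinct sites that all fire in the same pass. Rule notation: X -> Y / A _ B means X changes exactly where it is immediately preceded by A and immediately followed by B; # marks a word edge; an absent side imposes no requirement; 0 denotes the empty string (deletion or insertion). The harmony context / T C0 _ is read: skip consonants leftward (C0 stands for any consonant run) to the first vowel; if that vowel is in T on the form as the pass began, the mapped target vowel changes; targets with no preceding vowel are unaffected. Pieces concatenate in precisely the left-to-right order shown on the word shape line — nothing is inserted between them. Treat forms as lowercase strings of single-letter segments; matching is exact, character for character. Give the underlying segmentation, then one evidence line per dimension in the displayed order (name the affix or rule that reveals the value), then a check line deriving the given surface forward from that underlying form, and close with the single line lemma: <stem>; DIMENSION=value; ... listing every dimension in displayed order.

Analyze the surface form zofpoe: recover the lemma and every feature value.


underlying: zof-pe-e
ASPECT=ak - signalled by the affix -pe
TOR=ne - signalled by the affix -e
check: zofpee -> zofpee -> zofpoe
lemma: zof; ASPECT=ak; TOR=ne


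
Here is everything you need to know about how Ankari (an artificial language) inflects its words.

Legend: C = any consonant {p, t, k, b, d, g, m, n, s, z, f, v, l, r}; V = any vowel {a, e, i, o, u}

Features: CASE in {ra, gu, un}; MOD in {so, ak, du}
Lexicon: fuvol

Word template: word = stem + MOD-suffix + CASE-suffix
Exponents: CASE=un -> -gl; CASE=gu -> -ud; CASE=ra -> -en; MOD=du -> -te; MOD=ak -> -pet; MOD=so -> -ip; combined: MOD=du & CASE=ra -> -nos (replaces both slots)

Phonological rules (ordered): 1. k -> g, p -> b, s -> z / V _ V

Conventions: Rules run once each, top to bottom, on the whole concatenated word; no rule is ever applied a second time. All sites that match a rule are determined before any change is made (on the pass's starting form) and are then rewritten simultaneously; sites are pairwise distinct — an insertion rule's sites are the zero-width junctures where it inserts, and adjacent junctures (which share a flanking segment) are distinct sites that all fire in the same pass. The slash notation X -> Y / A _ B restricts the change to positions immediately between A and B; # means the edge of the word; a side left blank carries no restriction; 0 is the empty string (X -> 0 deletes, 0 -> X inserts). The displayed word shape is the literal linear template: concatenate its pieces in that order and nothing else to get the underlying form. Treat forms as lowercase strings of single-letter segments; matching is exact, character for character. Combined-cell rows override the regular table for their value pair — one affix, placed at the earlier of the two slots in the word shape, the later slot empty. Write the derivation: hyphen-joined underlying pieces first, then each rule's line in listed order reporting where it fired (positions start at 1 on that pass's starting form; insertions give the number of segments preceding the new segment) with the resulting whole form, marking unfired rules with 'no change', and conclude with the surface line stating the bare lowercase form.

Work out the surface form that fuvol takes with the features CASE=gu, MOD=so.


underlying: fuvol-ip-ud
1. k -> g, p -> b, s -> z / V _ V: fires at position(s) 7: fuvolibud
surface: fuvolibud


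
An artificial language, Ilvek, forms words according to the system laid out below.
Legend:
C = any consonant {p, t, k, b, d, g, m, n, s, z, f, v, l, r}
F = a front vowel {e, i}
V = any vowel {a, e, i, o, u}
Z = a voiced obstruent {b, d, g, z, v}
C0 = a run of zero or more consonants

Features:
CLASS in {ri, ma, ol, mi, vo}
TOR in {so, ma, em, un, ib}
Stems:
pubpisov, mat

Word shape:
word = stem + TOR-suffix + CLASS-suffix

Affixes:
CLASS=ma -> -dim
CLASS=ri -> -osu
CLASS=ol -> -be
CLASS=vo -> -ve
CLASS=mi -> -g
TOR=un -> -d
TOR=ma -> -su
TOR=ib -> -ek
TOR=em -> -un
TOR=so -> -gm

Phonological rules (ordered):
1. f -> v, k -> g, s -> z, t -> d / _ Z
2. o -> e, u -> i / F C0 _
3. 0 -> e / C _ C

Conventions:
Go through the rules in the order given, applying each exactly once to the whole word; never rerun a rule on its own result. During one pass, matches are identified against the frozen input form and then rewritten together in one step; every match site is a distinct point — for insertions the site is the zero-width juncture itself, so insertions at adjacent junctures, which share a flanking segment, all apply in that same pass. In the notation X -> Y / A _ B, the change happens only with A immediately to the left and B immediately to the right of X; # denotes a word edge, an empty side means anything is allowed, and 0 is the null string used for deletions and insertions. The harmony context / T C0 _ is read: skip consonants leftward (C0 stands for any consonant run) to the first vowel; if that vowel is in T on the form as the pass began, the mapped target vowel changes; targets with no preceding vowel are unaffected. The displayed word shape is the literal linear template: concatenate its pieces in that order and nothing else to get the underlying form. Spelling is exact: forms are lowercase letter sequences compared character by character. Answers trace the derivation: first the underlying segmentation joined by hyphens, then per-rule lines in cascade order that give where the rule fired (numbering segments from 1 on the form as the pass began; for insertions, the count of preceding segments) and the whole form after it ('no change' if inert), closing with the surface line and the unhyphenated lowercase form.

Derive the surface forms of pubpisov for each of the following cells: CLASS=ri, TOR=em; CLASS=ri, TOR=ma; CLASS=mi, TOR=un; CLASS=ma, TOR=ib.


cell CLASS=ri, TOR=em:
underlying: pubpisov-un-osu
1. f -> v, k -> g, s -> z, t -> d / _ Z: no change
2. o -> e, u -> i / F C0 _: fires at position(s) 7: pubpisevunosu
3. 0 -> e / C _ C: inserts after position(s) 3: pubepisevunosu
surface: pubepisevunosu

cell CLASS=ri, TOR=ma:
underlying: pubpisov-su-osu
1. f -> v, k -> g, s -> z, t -> d / _ Z: no change
2. o -> e, u -> i / F C0 _: fires at position(s) 7: pubpisevsuosu
3. 0 -> e / C _ C: inserts after position(s) 3, 8: pubepisevesuosu
surface: pubepisevesuosu

cell CLASS=mi, TOR=un:
underlying: pubpisov-d-g
1. f -> v, k -> g, s -> z, t -> d / _ Z: no change
2. o -> e, u -> i / F C0 _: fires at position(s) 7: pubpisevdg
3. 0 -> e / C _ C: inserts after position(s) 3, 8, 9: pubepisevedeg
surface: pubepisevedeg

cell CLASS=ma, TOR=ib:
underlying: pubpisov-ek-dim
1. f -> v, k -> g, s -> z, t -> d / _ Z: fires at position(s) 10: pubpisovegdim
2. o -> e, u -> i / F C0 _: fires at position(s) 7: pubpisevegdim
3. 0 -> e / C _ C: inserts after position(s) 3, 10: pubepisevegedim
surface: pubepisevegedim


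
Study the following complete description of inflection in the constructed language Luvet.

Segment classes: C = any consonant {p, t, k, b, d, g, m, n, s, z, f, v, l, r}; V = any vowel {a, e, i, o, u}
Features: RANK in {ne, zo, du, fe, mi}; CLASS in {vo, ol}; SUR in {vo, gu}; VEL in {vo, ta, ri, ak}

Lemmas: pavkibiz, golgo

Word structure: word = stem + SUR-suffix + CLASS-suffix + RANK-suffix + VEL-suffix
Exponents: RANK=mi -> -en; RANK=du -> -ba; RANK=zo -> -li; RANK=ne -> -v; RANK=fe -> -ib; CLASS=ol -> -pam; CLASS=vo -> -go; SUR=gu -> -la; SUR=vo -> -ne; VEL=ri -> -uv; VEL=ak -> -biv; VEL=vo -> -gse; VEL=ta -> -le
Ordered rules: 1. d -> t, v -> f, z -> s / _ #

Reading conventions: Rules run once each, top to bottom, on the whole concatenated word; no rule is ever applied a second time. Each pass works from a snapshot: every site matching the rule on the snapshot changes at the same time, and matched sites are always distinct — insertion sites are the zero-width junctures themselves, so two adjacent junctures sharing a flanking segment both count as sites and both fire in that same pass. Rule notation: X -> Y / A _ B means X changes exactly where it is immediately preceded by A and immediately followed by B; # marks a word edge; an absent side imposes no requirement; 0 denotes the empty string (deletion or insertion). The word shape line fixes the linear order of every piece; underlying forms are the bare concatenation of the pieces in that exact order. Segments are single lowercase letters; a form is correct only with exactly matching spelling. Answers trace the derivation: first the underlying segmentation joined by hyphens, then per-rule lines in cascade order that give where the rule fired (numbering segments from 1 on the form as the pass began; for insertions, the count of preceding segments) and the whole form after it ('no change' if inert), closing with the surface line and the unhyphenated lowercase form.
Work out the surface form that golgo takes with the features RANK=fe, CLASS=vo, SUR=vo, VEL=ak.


underlying: golgo-ne-go-ib-biv
1. d -> t, v -> f, z -> s / _ #: fires at position(s) 14: golgonegoibbif
surface: golgonegoibbif


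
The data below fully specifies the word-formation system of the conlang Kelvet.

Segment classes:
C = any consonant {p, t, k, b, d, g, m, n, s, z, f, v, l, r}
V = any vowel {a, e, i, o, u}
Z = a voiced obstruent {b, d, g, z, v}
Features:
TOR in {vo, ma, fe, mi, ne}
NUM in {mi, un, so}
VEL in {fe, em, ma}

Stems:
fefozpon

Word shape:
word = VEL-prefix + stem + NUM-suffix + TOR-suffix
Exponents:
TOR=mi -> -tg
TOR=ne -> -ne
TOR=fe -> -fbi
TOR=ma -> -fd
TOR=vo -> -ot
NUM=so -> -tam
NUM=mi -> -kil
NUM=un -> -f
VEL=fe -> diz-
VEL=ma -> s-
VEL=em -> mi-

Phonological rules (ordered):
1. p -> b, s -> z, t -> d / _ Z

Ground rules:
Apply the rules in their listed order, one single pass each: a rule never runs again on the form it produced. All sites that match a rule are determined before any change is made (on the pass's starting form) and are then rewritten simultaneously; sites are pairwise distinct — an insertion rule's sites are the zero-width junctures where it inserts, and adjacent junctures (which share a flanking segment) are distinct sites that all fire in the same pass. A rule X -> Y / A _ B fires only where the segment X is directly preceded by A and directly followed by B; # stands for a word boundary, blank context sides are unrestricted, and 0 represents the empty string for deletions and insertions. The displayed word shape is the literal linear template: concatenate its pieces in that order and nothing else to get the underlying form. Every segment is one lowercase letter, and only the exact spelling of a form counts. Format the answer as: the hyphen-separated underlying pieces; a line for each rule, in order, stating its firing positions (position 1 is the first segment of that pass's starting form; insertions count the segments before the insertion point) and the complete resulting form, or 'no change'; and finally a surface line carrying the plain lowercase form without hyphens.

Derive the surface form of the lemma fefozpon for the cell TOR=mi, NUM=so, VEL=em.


underlying: mi-fefozpon-tam-tg
1. p -> b, s -> z, t -> d / _ Z: fires at position(s) 14: mifefozpontamdg
surface: mifefozpontamdg


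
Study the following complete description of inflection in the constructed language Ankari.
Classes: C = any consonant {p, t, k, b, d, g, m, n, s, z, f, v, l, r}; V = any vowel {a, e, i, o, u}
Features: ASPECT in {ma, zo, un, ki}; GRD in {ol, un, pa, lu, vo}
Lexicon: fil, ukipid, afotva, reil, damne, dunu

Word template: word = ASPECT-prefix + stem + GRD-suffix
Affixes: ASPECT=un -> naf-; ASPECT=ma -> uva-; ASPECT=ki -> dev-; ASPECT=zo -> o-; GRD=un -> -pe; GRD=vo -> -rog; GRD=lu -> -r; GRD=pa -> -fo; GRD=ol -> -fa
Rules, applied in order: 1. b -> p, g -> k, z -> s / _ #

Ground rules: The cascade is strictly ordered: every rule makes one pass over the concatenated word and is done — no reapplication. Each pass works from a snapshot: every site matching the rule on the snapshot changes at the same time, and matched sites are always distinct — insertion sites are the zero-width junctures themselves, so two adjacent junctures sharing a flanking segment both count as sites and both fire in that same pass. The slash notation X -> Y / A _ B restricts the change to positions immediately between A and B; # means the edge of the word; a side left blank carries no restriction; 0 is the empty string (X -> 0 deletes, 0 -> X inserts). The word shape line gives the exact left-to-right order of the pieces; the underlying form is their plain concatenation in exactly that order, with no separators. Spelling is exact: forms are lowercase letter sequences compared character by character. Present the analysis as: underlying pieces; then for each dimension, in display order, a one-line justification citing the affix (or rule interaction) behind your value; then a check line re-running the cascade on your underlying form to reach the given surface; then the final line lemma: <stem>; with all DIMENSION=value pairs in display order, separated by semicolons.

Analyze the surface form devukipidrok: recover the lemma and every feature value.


underlying: dev-ukipid-rog
ASPECT=ki - signalled by the affix dev-
GRD=vo - signalled by the affix -rog
check: devukipidrog -> devukipidrok
lemma: ukipid; ASPECT=ki; GRD=vo


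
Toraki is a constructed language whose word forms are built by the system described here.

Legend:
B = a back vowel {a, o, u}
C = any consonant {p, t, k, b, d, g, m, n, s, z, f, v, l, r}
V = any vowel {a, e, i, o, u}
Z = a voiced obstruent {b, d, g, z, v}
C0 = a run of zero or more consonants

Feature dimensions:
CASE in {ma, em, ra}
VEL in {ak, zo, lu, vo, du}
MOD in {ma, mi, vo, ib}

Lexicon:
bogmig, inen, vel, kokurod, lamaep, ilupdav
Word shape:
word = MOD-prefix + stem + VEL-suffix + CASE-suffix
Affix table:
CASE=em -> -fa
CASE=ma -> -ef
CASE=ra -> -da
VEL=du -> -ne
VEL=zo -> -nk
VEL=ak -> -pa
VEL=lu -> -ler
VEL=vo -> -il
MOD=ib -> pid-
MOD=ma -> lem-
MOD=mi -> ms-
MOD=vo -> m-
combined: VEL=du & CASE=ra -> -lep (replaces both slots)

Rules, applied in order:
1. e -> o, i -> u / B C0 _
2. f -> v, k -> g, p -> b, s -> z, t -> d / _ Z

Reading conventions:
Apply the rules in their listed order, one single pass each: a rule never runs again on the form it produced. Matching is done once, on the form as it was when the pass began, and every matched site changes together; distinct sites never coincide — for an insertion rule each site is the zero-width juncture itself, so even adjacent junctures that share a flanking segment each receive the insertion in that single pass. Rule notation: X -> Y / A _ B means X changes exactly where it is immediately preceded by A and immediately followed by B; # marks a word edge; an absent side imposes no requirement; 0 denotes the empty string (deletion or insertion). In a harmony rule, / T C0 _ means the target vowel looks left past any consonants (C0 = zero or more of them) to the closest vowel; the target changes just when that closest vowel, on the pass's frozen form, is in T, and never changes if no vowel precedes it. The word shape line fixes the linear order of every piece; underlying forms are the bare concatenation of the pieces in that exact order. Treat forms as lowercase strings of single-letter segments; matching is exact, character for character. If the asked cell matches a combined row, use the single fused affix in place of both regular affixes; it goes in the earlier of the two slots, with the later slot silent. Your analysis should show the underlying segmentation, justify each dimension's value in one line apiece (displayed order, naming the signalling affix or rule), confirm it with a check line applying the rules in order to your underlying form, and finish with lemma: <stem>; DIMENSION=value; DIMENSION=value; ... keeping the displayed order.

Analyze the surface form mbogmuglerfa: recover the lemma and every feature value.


underlying: m-bogmig-ler-fa
CASE=em - signalled by the affix -fa
VEL=lu - signalled by the affix -ler
MOD=vo - signalled by the affix m-
check: mbogmiglerfa -> mbogmuglerfa -> mbogmuglerfa
lemma: bogmig; CASE=em; VEL=lu; MOD=vo


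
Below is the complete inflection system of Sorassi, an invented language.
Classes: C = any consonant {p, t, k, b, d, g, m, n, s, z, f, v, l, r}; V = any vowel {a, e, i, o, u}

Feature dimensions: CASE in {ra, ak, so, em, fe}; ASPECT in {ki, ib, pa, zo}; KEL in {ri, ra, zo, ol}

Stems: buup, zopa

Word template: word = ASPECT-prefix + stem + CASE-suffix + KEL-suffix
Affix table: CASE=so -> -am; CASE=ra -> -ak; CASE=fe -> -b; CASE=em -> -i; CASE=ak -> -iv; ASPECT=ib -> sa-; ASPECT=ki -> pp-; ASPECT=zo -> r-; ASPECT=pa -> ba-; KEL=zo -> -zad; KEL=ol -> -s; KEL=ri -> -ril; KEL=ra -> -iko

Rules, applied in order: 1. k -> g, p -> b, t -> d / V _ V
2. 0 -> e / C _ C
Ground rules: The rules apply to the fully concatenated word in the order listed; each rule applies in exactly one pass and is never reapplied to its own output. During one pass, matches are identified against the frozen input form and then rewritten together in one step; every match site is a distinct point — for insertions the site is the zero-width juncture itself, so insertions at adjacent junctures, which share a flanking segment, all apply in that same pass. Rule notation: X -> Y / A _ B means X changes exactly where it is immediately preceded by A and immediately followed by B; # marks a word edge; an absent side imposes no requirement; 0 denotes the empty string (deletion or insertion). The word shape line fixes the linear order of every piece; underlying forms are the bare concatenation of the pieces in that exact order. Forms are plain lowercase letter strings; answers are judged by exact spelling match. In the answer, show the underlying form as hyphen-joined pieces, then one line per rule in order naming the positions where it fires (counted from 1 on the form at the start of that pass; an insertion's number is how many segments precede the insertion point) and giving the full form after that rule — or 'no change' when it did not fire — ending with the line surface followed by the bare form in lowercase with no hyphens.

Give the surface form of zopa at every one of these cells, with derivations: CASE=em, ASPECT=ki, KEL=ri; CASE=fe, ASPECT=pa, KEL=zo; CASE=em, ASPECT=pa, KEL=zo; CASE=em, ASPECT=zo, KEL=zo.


cell CASE=em, ASPECT=ki, KEL=ri:
underlying: pp-zopa-i-ril
1. k -> g, p -> b, t -> d / V _ V: fires at position(s) 5: ppzobairil
2. 0 -> e / C _ C: inserts after position(s) 1, 2: pepezobairil
surface: pepezobairil

cell CASE=fe, ASPECT=pa, KEL=zo:
underlying: ba-zopa-b-zad
1. k -> g, p -> b, t -> d / V _ V: fires at position(s) 5: bazobabzad
2. 0 -> e / C _ C: inserts after position(s) 7: bazobabezad
surface: bazobabezad

cell CASE=em, ASPECT=pa, KEL=zo:
underlying: ba-zopa-i-zad
1. k -> g, p -> b, t -> d / V _ V: fires at position(s) 5: bazobaizad
2. 0 -> e / C _ C: no change
surface: bazobaizad

cell CASE=em, ASPECT=zo, KEL=zo:
underlying: r-zopa-i-zad
1. k -> g, p -> b, t -> d / V _ V: fires at position(s) 4: rzobaizad
2. 0 -> e / C _ C: inserts after position(s) 1: rezobaizad
surface: rezobaizad


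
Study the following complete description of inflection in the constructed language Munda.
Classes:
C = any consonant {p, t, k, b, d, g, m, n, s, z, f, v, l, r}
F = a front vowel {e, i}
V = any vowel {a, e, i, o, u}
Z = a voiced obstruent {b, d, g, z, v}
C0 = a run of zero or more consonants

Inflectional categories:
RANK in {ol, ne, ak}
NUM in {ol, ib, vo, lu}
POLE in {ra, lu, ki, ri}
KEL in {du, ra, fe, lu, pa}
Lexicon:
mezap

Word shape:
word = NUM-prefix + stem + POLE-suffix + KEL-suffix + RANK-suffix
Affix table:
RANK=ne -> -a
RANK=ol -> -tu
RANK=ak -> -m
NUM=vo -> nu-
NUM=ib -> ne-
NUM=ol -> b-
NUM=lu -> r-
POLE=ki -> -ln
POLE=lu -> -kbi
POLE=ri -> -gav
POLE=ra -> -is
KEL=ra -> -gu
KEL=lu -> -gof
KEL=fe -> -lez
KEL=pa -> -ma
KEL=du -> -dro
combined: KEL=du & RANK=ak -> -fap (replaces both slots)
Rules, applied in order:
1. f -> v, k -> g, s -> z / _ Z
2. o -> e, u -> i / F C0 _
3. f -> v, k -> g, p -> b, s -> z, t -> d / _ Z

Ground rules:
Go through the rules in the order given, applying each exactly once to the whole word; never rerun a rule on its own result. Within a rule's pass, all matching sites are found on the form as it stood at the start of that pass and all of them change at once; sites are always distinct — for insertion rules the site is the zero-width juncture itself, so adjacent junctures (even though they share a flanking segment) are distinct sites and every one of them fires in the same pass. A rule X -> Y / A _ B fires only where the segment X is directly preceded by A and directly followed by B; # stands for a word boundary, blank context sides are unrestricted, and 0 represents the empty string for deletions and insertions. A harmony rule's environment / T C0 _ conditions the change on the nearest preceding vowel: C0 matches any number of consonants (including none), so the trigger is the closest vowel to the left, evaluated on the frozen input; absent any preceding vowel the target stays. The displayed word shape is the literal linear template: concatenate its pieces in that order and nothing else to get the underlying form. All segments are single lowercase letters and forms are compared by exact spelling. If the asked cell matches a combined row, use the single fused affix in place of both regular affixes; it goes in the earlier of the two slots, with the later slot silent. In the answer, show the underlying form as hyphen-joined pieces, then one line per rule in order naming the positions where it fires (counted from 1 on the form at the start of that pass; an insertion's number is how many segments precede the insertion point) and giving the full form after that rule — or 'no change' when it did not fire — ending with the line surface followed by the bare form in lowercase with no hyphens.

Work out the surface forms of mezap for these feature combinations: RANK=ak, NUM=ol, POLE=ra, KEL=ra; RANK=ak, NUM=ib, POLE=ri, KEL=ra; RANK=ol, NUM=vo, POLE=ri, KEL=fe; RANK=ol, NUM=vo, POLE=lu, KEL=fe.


cell RANK=ak, NUM=ol, POLE=ra, KEL=ra:
underlying: b-mezap-is-gu-m
1. f -> v, k -> g, s -> z / _ Z: fires at position(s) 8: bmezapizgum
2. o -> e, u -> i / F C0 _: fires at position(s) 10: bmezapizgim
3. f -> v, k -> g, p -> b, s -> z, t -> d / _ Z: no change
surface: bmezapizgim

cell RANK=ak, NUM=ib, POLE=ri, KEL=ra:
underlying: ne-mezap-gav-gu-m
1. f -> v, k -> g, s -> z / _ Z: no change
2. o -> e, u -> i / F C0 _: no change
3. f -> v, k -> g, p -> b, s -> z, t -> d / _ Z: fires at position(s) 7: nemezabgavgum
surface: nemezabgavgum

cell RANK=ol, NUM=vo, POLE=ri, KEL=fe:
underlying: nu-mezap-gav-lez-tu
1. f -> v, k -> g, s -> z / _ Z: no change
2. o -> e, u -> i / F C0 _: fires at position(s) 15: numezapgavlezti
3. f -> v, k -> g, p -> b, s -> z, t -> d / _ Z: fires at position(s) 7: numezabgavlezti
surface: numezabgavlezti

cell RANK=ol, NUM=vo, POLE=lu, KEL=fe:
underlying: nu-mezap-kbi-lez-tu
1. f -> v, k -> g, s -> z / _ Z: fires at position(s) 8: numezapgbileztu
2. o -> e, u -> i / F C0 _: fires at position(s) 15: numezapgbilezti
3. f -> v, k -> g, p -> b, s -> z, t -> d / _ Z: fires at position(s) 7: numezabgbilezti
surface: numezabgbilezti


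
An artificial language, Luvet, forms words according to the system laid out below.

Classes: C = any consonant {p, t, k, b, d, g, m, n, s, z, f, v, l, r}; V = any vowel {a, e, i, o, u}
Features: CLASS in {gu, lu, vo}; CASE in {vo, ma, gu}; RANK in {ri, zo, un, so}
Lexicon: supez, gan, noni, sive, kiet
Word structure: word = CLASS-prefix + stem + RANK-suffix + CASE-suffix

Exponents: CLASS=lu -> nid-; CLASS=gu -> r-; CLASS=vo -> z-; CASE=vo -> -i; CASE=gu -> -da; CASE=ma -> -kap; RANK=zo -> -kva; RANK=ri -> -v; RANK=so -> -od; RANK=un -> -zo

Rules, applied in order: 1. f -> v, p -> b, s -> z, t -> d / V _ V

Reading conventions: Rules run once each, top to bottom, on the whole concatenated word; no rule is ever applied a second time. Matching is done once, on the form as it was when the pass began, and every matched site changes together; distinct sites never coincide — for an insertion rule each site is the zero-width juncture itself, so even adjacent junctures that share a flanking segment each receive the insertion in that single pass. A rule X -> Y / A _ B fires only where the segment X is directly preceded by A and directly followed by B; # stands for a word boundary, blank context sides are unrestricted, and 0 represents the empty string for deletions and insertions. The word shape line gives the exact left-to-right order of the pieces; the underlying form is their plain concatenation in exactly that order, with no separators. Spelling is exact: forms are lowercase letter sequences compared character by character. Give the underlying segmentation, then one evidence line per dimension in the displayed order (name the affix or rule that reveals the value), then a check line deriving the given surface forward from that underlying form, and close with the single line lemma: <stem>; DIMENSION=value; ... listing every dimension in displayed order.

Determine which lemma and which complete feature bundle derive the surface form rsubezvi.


underlying: r-supez-v-i
CLASS=gu - signalled by the affix r-
CASE=vo - signalled by the affix -i
RANK=ri - signalled by the affix -v
check: rsupezvi -> rsubezvi
lemma: supez; CLASS=gu; CASE=vo; RANK=ri


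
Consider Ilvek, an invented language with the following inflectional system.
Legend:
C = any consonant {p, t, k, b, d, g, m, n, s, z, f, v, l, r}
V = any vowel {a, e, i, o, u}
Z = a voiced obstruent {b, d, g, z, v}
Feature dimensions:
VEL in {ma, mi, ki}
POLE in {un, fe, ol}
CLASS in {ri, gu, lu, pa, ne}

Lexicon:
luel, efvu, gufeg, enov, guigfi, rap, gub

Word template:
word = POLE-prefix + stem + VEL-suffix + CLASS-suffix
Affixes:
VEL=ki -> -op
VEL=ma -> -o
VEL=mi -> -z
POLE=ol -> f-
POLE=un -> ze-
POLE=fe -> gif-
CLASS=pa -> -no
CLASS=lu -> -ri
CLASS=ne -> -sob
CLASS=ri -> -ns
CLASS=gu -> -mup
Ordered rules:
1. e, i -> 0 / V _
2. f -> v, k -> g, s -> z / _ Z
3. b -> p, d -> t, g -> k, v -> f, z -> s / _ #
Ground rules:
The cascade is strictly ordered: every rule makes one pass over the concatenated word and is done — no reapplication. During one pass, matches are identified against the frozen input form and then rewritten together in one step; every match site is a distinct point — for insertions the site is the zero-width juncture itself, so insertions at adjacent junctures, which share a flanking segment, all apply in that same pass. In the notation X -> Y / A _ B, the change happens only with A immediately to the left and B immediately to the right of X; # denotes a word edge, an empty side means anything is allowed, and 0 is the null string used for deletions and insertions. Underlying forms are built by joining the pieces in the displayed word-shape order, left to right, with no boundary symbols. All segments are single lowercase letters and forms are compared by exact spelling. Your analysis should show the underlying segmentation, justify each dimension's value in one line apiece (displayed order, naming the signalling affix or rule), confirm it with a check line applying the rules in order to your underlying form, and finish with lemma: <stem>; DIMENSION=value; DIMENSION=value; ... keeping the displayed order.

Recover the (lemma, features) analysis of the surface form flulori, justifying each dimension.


underlying: f-luel-o-ri
VEL=ma - signalled by the affix -o
POLE=ol - signalled by the affix f-
CLASS=lu - signalled by the affix -ri
check: fluelori -> flulori -> flulori -> flulori
lemma: luel; VEL=ma; POLE=ol; CLASS=lu


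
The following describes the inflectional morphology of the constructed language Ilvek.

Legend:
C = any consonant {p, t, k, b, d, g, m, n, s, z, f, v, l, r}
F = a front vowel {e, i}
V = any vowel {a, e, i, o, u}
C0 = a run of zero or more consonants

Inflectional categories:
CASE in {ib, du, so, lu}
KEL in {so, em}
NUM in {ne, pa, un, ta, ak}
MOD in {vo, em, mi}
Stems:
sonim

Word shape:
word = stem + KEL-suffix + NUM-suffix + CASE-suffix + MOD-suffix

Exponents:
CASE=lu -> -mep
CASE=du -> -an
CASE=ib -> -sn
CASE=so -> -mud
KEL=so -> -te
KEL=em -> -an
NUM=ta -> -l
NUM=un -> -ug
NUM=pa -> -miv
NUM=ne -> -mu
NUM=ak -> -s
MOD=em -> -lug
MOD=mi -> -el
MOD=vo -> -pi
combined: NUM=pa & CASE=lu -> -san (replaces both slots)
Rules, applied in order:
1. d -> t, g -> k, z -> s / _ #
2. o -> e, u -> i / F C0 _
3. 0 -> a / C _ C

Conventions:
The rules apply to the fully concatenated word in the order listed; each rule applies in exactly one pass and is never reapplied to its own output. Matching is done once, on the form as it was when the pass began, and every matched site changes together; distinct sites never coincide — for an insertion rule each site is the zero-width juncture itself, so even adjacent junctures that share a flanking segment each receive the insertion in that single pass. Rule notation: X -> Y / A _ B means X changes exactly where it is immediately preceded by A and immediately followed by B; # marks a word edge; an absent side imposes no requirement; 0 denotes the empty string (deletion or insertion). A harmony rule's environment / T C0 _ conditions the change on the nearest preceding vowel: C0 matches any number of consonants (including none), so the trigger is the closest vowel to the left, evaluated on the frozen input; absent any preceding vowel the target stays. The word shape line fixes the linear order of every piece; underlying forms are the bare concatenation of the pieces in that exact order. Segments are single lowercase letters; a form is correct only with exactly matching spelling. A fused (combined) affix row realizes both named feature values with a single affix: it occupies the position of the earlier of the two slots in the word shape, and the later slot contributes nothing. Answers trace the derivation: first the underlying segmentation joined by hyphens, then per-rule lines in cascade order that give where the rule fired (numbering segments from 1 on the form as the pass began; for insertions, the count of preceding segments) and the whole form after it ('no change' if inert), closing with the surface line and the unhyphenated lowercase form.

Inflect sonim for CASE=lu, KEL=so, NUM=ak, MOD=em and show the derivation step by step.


underlying: sonim-te-s-mep-lug
1. d -> t, g -> k, z -> s / _ #: fires at position(s) 14: sonimtesmepluk
2. o -> e, u -> i / F C0 _: fires at position(s) 13: sonimtesmeplik
3. 0 -> a / C _ C: inserts after position(s) 5, 8, 11: sonimatesamepalik
surface: sonimatesamepalik
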